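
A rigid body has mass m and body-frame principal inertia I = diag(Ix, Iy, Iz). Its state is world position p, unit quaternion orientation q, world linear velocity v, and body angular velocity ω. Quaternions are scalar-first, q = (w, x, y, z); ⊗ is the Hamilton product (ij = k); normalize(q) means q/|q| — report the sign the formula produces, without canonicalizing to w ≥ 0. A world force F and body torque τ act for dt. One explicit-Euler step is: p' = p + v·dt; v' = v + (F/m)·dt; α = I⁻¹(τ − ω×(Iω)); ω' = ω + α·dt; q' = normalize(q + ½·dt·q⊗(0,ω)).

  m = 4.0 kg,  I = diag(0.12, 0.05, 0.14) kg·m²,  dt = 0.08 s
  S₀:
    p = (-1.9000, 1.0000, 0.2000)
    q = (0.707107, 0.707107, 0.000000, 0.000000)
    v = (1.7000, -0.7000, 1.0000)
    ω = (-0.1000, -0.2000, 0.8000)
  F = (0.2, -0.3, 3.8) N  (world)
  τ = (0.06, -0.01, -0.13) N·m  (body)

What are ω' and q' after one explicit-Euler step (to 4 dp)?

ω' = (-0.0504, -0.2186, 0.7265)
q' = (0.7095, 0.7039, -0.0283, 0.0170)

precession coupling ω×(Iω) = (-0.0144, 0.0016, -0.0014)
(τ − ω×Iω)/I = (0.6200, -0.2320, -0.9186)
ω + α·dt = (-0.0504, -0.2186, 0.7265)
2q̇ = q⊗(0,ω) = (0.0707107, -0.0707107, -0.7071070, 0.4242642)
q' = normalize(q + ½dt·q⊗(0,ω)) = (0.7095, 0.7039, -0.0283, 0.0170)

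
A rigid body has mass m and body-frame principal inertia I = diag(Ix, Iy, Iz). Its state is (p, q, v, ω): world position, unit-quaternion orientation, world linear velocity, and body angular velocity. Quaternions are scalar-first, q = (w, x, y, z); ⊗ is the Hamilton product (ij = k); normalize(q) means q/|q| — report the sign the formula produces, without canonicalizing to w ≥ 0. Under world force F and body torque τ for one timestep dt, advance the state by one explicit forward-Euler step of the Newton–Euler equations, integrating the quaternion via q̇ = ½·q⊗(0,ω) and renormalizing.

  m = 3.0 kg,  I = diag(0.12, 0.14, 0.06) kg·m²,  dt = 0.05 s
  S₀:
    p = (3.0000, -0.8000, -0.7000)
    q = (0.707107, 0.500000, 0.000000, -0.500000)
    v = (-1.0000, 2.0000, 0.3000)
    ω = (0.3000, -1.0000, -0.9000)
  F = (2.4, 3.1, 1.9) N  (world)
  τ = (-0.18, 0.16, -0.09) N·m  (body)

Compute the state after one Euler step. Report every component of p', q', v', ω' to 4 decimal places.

ω×(Iω) gyroscopic = (-0.0720, -0.0162, -0.0060)
(τ − ω×Iω)/I = (-0.9000, 1.2586, -1.4000)
new body rate ω' = (0.2550, -0.9371, -0.9700)
Hamilton product q⊗(0,ω) = (-0.6000000, -0.2878679, -0.4071070, -1.1363963)
updated quaternion q' = (0.6917, 0.4925, -0.0102, -0.5281)
linear accel F/m = (0.8000, 1.0333, 0.6333)
new position p' = (2.9500, -0.7000, -0.6850)
new velocity v' = (-0.9600, 2.0517, 0.3317)

p' = (2.9500, -0.7000, -0.6850)
q' = (0.6917, 0.4925, -0.0102, -0.5281)
v' = (-0.9600, 2.0517, 0.3317)
ω' = (0.2550, -0.9371, -0.9700)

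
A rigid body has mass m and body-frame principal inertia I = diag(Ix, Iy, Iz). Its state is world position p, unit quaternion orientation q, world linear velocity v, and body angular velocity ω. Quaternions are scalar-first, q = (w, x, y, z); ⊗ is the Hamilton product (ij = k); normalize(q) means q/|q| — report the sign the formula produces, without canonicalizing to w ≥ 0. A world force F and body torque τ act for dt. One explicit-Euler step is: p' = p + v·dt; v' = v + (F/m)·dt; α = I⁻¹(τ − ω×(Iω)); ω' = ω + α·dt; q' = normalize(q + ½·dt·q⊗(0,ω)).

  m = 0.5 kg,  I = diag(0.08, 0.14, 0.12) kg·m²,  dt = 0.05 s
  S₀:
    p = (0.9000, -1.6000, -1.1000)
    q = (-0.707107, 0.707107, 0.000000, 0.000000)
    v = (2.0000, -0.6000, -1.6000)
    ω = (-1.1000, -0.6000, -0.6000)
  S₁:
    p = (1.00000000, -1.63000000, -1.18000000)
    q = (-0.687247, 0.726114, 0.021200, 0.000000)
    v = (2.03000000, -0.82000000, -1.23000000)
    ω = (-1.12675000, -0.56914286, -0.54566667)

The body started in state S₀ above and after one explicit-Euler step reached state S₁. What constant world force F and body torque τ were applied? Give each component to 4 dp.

ω₁ − ω₀ = (-0.02675000, 0.03085714, 0.05433333)
gyro term ω₀×Iω₀ = (-0.0072, -0.0264, 0.0396)
applied torque τ = (-0.0500, 0.0600, 0.1700)
Δv = v₁−v₀ = (0.03000000, -0.22000000, 0.37000000)
m·(v₁−v₀)/dt = (0.3000, -2.2000, 3.7000)

F = (0.3000, -2.2000, 3.7000)
τ = (-0.0500, 0.0600, 0.1700)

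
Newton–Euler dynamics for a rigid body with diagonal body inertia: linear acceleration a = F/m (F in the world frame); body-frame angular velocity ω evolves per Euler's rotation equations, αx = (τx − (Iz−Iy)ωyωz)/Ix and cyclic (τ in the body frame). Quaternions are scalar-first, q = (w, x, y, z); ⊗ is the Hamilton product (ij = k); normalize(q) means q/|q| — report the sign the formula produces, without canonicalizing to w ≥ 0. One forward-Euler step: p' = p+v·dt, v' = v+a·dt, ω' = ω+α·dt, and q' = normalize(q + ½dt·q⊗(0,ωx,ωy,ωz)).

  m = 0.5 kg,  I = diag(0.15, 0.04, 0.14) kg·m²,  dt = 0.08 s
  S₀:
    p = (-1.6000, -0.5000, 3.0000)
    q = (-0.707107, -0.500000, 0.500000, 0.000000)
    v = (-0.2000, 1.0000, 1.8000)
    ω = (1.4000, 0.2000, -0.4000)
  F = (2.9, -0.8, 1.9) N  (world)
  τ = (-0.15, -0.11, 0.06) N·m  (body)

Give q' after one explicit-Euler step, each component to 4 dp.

q' = (-0.6819, -0.5467, 0.4855, -0.0207)

2q̇ = q⊗(0,ω) = (0.6000000, -1.1899498, -0.3414214, -0.5171572)
updated quaternion q' = (-0.6819, -0.5467, 0.4855, -0.0207)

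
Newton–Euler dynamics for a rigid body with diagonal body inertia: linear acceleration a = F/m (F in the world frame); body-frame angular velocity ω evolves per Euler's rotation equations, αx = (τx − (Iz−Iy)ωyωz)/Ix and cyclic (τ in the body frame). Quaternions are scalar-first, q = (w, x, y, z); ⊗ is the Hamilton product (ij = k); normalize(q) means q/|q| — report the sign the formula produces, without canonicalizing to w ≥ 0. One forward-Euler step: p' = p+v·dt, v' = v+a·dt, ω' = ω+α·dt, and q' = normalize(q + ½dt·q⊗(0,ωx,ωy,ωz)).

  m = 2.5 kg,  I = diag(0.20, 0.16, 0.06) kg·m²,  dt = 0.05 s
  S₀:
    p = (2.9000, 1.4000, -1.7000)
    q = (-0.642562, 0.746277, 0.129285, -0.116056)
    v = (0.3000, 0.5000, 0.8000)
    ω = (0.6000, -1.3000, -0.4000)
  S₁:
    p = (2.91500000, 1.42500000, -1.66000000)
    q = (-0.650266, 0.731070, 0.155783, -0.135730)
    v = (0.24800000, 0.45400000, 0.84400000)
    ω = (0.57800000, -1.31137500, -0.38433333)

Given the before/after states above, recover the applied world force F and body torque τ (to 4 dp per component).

F = (-2.6000, -2.3000, 2.2000)
τ = (-0.1400, -0.0700, 0.0500)

v₁ − v₀ = (-0.05200000, -0.04600000, 0.04400000)
m·(v₁−v₀)/dt = (-2.6000, -2.3000, 2.2000)
ω₁ − ω₀ = (-0.02200000, -0.01137500, 0.01566667)
I·α + gyro = (-0.1400, -0.0700, 0.0500)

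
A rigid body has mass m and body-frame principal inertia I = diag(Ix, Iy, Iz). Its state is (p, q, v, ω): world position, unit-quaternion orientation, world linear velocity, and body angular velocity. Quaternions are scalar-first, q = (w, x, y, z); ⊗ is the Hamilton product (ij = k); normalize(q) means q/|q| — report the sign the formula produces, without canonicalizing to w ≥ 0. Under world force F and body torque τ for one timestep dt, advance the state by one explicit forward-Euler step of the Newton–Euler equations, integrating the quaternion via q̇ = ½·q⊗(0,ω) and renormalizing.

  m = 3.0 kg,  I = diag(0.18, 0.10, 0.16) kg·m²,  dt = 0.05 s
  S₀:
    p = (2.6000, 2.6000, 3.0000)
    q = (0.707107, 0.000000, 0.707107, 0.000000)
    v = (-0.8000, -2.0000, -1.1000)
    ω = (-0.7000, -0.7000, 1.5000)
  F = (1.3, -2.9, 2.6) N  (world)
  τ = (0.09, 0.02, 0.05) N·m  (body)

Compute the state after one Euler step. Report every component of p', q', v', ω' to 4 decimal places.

p' = (2.5600, 2.5000, 2.9450)
q' = (0.7188, 0.0141, 0.6940, 0.0389)
v' = (-0.7783, -2.0483, -1.0567)
ω' = (-0.6575, -0.6795, 1.5279)

a = (0.4333, -0.9667, 0.8667)
new position p' = (2.5600, 2.5000, 2.9450)
v' = v + a·dt = (-0.7783, -2.0483, -1.0567)
angular accel α = (0.8500, 0.4100, 0.5575)
new body rate ω' = (-0.6575, -0.6795, 1.5279)
q⊗(0,ω) = (0.4949749, 0.5656856, -0.4949749, 1.5556354)
q' = normalize(q + ½dt·q⊗(0,ω)) = (0.7188, 0.0141, 0.6940, 0.0389)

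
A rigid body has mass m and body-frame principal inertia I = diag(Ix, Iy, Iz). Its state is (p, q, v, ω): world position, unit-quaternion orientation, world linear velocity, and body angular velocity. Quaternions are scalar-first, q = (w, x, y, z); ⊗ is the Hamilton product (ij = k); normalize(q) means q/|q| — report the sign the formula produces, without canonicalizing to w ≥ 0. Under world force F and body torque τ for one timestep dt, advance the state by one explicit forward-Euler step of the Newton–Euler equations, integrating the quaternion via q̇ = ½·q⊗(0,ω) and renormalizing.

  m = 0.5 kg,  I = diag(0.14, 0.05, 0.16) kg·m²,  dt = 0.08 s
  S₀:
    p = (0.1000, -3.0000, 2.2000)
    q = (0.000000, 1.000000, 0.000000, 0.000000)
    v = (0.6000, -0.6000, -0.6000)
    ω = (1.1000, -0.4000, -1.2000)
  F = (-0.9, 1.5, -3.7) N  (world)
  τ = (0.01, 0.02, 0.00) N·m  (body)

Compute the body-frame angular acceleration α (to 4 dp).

α = (-0.3057, -0.1280, -0.2475)

gyro term ω×Iω = (0.0528, 0.0264, 0.0396)
α = I⁻¹(τ − ω×Iω) = (-0.3057, -0.1280, -0.2475)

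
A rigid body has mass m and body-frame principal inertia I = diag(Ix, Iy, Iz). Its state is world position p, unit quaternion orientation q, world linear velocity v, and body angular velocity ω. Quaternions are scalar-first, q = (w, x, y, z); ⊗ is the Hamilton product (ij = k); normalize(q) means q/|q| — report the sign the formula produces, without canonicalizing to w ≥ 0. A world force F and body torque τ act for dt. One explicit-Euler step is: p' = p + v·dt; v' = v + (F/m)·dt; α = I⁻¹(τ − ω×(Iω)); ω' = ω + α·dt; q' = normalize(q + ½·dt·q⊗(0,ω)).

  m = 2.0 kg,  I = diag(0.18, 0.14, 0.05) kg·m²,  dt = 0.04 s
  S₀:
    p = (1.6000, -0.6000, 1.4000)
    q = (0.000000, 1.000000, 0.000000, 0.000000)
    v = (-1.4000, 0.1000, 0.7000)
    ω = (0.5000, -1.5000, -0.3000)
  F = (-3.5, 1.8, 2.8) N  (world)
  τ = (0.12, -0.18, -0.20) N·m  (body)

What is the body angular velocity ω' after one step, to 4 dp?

ω×(Iω) gyroscopic = (-0.0405, -0.0195, 0.0300)
angular accel α = (0.8917, -1.1464, -4.6000)
new body rate ω' = (0.5357, -1.5459, -0.4840)

ω' = (0.5357, -1.5459, -0.4840)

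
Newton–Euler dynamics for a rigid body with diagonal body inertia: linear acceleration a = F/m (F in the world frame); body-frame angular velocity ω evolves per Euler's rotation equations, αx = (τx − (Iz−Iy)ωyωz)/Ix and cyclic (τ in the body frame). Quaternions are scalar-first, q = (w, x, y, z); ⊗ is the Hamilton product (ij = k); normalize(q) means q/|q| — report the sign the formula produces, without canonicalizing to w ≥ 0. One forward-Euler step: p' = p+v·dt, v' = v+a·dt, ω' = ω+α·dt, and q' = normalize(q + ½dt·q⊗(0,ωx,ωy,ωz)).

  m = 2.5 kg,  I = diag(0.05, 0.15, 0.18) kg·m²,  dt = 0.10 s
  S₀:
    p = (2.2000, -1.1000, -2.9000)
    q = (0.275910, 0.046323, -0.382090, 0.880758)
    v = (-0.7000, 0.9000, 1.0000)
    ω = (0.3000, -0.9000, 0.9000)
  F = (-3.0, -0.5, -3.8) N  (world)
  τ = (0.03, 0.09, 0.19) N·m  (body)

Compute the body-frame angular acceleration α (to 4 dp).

α = (1.0860, 0.8340, 1.2056)

ω×(Iω) gyroscopic = (-0.0243, -0.0351, -0.0270)
angular accel α = (1.0860, 0.8340, 1.2056)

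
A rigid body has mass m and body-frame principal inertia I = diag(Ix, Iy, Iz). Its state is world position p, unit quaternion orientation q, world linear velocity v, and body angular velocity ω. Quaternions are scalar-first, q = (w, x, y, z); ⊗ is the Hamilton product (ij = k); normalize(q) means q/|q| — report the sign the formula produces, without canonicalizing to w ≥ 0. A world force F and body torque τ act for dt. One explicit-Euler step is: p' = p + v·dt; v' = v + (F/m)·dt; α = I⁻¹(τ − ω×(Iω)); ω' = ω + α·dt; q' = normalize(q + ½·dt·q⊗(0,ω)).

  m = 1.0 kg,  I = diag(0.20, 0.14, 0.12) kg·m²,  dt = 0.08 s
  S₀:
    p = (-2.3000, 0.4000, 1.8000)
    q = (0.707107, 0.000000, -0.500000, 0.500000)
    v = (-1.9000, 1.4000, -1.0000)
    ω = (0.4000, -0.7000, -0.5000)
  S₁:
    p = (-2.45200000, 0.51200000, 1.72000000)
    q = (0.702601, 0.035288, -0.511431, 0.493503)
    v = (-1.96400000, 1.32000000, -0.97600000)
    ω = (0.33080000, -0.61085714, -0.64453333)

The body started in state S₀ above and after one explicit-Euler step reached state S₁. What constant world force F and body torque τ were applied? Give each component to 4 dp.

F = (-0.8000, -1.0000, 0.3000)
τ = (-0.1800, 0.1400, -0.2000)

rate change Δω = (-0.06920000, 0.08914286, -0.14453333)
precession coupling = (-0.0070, -0.0160, 0.0168)
applied torque τ = (-0.1800, 0.1400, -0.2000)
Δv = v₁−v₀ = (-0.06400000, -0.08000000, 0.02400000)
applied force F = (-0.8000, -1.0000, 0.3000)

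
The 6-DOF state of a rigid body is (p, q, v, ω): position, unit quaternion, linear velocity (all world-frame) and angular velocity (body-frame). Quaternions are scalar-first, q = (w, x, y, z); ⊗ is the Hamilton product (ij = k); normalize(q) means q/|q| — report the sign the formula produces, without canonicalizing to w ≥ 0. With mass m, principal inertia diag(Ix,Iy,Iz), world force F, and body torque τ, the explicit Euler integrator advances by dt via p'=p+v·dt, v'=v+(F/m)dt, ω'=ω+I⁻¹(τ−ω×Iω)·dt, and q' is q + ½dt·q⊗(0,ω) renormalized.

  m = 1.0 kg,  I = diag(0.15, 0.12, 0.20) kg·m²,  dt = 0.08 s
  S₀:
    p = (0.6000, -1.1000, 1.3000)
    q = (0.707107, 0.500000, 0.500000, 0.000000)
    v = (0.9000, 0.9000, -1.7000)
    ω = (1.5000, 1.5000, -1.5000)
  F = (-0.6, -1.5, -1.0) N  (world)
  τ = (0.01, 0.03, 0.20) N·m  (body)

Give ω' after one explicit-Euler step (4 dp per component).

ω' = (1.6013, 1.4450, -1.3930)

precession coupling ω×(Iω) = (-0.1800, 0.1125, -0.0675)
(τ − ω×Iω)/I = (1.2667, -0.6875, 1.3375)
new body rate ω' = (1.6013, 1.4450, -1.3930)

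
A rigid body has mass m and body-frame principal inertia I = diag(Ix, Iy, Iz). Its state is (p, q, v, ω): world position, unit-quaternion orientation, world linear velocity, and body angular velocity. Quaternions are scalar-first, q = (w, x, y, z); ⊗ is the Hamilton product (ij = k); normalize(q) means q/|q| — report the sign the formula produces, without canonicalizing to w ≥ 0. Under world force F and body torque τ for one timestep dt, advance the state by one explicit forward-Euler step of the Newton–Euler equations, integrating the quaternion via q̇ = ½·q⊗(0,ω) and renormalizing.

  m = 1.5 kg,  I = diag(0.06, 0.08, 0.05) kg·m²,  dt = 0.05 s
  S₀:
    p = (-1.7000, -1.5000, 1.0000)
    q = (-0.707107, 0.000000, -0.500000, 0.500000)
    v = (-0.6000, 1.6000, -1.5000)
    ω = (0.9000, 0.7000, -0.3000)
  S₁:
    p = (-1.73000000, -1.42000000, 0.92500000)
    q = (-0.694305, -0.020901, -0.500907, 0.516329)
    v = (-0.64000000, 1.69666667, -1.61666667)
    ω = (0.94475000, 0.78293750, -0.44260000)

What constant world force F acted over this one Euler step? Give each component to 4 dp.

F = (-1.2000, 2.9000, -3.5000)

Δv = v₁−v₀ = (-0.04000000, 0.09666667, -0.11666667)
F = m·Δv/dt = (-1.2000, 2.9000, -3.5000)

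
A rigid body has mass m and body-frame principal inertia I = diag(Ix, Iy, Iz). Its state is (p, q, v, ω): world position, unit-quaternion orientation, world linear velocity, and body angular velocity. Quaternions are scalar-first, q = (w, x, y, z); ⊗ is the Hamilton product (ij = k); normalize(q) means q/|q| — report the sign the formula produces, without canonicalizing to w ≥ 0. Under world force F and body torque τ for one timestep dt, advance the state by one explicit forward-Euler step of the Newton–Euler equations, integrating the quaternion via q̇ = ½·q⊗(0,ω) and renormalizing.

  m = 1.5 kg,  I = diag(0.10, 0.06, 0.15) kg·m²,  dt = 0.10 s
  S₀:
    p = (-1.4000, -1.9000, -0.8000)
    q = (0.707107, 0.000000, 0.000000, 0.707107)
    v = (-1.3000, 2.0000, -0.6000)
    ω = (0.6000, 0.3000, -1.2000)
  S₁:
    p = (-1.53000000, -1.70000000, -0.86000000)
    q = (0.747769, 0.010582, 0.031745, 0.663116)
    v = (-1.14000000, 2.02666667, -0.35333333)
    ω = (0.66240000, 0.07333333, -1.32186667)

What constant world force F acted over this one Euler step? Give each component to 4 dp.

Δv = v₁−v₀ = (0.16000000, 0.02666667, 0.24666667)
m·(v₁−v₀)/dt = (2.4000, 0.4000, 3.7000)

F = (2.4000, 0.4000, 3.7000)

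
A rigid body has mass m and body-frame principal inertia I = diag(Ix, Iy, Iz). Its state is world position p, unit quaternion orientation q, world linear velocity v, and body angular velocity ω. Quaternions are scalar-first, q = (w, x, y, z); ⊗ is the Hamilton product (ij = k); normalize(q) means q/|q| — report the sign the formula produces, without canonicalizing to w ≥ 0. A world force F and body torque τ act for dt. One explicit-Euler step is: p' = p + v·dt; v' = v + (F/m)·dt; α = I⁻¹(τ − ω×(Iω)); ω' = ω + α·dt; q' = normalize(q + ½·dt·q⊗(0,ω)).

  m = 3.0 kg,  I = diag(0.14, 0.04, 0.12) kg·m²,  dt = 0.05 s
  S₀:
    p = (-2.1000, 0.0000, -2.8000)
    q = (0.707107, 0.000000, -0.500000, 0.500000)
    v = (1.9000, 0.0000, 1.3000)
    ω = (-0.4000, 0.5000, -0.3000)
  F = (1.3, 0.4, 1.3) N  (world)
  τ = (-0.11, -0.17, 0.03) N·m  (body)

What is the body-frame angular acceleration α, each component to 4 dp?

α = (-0.7000, -4.3100, 0.0833)

gyro term ω×Iω = (-0.0120, 0.0024, 0.0200)
α = I⁻¹(τ − ω×Iω) = (-0.7000, -4.3100, 0.0833)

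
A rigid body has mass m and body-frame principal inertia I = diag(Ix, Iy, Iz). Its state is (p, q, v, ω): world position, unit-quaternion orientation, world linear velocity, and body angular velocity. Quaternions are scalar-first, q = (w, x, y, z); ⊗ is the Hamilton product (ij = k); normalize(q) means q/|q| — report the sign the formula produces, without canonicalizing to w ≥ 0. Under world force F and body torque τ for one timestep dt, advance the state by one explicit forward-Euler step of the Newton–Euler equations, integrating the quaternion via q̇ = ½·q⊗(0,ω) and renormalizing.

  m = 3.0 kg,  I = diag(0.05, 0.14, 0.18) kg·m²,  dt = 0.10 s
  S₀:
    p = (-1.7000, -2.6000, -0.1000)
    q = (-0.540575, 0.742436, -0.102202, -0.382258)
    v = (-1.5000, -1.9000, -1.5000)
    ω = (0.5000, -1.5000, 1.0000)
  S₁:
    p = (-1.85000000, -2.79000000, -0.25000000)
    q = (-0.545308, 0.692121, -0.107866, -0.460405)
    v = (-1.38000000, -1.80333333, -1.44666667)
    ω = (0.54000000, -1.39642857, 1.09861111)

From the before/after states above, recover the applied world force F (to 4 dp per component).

F = (3.6000, 2.9000, 1.6000)

Δv = v₁−v₀ = (0.12000000, 0.09666667, 0.05333333)
applied force F = (3.6000, 2.9000, 1.6000)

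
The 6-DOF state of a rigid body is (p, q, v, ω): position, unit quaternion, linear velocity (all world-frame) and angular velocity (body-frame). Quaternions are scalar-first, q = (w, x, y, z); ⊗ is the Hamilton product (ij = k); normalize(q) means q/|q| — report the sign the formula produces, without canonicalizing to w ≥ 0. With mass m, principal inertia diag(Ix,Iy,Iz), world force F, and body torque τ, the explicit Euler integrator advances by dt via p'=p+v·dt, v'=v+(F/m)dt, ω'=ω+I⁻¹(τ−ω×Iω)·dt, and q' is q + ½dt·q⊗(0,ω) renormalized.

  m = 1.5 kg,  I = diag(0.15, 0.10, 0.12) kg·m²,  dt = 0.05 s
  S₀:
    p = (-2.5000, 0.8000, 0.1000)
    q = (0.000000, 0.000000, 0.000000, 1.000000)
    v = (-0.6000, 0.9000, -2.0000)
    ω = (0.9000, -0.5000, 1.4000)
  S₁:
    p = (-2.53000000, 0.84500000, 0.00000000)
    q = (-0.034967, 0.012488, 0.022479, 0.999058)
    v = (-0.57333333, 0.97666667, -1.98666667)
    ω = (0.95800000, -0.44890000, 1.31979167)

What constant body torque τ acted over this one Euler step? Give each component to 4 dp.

Δω = ω₁−ω₀ = (0.05800000, 0.05110000, -0.08020833)
applied torque τ = (0.1600, 0.1400, -0.1700)

τ = (0.1600, 0.1400, -0.1700)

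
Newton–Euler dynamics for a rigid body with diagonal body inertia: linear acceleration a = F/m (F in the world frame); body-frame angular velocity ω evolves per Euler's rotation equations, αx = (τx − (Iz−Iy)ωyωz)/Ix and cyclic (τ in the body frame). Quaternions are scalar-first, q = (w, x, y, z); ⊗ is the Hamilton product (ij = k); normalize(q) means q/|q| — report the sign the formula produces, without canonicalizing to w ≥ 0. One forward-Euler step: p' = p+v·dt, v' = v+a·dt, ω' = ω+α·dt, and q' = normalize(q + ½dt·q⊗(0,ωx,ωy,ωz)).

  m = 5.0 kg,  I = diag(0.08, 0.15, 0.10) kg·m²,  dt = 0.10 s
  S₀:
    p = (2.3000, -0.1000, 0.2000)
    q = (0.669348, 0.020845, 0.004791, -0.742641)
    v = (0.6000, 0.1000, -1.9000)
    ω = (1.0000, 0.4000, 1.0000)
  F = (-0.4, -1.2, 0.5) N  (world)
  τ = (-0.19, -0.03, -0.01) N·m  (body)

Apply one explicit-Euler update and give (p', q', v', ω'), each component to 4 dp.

p' = (2.3600, -0.0900, 0.0100)
q' = (0.7034, 0.0692, -0.0199, -0.7071)
v' = (0.5920, 0.0760, -1.8900)
ω' = (0.7875, 0.3933, 0.9620)

linear accel F/m = (-0.0800, -0.2400, 0.1000)
new position p' = (2.3600, -0.0900, 0.0100)
v' = v + a·dt = (0.5920, 0.0760, -1.8900)
(τ − ω×Iω)/I = (-2.1250, -0.0667, -0.3800)
ω' = ω + α·dt = (0.7875, 0.3933, 0.9620)
2q̇ = q⊗(0,ω) = (0.7198796, 0.9711954, -0.4957468, 0.6728950)
q + ½dt·q⊗(0,ω), renormalized = (0.7034, 0.0692, -0.0199, -0.7071)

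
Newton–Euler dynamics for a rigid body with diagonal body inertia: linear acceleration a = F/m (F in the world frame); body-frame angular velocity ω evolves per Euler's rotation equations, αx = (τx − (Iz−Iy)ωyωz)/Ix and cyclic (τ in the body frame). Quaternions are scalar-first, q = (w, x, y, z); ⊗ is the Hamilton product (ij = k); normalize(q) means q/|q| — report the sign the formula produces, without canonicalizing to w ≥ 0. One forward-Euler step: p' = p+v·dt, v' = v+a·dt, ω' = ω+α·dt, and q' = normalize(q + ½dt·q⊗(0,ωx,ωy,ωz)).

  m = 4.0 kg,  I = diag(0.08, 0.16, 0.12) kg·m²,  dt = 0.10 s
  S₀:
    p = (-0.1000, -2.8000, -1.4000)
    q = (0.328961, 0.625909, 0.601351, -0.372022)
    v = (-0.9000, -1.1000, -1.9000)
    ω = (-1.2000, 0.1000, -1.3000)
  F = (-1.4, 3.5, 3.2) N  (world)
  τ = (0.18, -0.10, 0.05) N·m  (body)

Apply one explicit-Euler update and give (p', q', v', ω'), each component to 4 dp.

precession coupling ω×(Iω) = (0.0052, -0.0624, -0.0096)
α = I⁻¹(τ − ω×Iω) = (2.1850, -0.2350, 0.4967)
ω' = ω + α·dt = (-0.9815, 0.0765, -1.2503)
2q̇ = q⊗(0,ω) = (0.2073271, -1.1393073, 1.2930042, 0.3565628)
q + ½dt·q⊗(0,ω), renormalized = (0.3380, 0.5667, 0.6634, -0.3528)
p' = p + v·dt = (-0.1900, -2.9100, -1.5900)
v' = v + a·dt = (-0.9350, -1.0125, -1.8200)

p' = (-0.1900, -2.9100, -1.5900)
q' = (0.3380, 0.5667, 0.6634, -0.3528)
v' = (-0.9350, -1.0125, -1.8200)
ω' = (-0.9815, 0.0765, -1.2503)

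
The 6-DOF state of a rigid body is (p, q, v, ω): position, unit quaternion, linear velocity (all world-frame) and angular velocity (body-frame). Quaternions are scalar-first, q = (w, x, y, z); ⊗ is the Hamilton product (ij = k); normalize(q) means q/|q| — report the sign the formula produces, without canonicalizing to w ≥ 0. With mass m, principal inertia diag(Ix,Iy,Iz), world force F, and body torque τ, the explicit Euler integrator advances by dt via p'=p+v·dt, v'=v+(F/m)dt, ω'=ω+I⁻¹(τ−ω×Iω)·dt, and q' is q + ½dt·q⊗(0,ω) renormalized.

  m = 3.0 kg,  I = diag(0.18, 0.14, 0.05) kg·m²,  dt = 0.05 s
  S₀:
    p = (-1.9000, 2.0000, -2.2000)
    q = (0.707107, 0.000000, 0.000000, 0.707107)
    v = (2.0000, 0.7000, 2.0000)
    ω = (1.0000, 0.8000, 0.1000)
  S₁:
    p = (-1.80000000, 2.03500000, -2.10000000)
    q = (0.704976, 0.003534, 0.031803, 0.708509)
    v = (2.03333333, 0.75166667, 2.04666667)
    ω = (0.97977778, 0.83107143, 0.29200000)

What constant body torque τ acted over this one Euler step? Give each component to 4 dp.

ω₁ − ω₀ = (-0.02022222, 0.03107143, 0.19200000)
gyro term ω₀×Iω₀ = (-0.0072, 0.0130, -0.0320)
τ = I·(Δω/dt) + ω₀×(Iω₀) = (-0.0800, 0.1000, 0.1600)

τ = (-0.0800, 0.1000, 0.1600)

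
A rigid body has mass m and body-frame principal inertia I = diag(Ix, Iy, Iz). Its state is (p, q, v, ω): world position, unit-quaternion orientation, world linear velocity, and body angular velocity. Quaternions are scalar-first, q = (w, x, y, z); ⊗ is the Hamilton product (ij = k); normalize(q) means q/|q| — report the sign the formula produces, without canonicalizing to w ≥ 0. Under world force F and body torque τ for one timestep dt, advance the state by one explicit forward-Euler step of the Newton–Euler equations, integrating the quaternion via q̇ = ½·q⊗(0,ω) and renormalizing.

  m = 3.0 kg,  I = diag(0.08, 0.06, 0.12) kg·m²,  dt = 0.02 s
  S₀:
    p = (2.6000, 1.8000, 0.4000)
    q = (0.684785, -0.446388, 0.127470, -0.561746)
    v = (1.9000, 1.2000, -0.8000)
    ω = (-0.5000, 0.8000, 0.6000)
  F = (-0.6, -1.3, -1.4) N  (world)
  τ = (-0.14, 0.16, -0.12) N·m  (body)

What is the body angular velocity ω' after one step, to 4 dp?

ω' = (-0.5422, 0.8493, 0.5787)

gyro term ω×Iω = (0.0288, 0.0120, 0.0080)
angular accel α = (-2.1100, 2.4667, -1.0667)
ω' = ω + α·dt = (-0.5422, 0.8493, 0.5787)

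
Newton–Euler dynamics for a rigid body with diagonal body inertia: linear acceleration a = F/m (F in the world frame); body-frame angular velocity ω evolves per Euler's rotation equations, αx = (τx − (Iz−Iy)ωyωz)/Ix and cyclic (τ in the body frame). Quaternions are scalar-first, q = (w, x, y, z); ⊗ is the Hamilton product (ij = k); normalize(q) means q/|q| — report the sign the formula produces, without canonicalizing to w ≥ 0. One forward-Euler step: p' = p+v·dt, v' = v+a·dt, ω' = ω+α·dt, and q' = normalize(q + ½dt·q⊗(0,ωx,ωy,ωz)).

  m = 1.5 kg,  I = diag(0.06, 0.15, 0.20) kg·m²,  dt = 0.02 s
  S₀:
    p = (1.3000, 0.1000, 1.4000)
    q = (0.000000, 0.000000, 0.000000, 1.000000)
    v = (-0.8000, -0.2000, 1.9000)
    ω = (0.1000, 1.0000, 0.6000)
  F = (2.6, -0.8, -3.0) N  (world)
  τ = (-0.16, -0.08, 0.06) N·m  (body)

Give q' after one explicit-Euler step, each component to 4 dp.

2q̇ = q⊗(0,ω) = (-0.6000000, -1.0000000, 0.1000000, 0.0000000)
updated quaternion q' = (-0.0060, -0.0100, 0.0010, 0.9999)

q' = (-0.0060, -0.0100, 0.0010, 0.9999)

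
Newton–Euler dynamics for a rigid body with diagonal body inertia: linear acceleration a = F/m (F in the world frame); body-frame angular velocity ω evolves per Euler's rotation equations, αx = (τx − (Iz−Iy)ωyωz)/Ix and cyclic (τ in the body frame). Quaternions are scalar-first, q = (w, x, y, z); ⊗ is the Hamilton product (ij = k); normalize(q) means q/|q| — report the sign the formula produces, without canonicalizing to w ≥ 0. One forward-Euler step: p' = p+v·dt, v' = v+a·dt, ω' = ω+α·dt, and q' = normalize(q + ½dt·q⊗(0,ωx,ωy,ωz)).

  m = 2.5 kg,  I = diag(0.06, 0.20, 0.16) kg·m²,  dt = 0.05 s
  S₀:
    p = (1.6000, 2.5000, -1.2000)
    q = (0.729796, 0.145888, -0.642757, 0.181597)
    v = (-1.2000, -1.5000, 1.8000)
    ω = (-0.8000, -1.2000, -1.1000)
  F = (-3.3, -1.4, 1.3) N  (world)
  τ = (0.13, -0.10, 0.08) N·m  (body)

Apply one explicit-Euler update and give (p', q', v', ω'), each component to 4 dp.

ω×(Iω) gyroscopic = (-0.0528, -0.0880, 0.1344)
angular accel α = (3.0467, -0.0600, -0.3400)
ω + α·dt = (-0.6477, -1.2030, -1.1170)
2q̇ = q⊗(0,ω) = (-0.4548413, 0.3411123, -0.8605560, -1.4920468)
q + ½dt·q⊗(0,ω), renormalized = (0.7177, 0.1543, -0.6636, 0.1441)
p' = p + v·dt = (1.5400, 2.4250, -1.1100)
new velocity v' = (-1.2660, -1.5280, 1.8260)

p' = (1.5400, 2.4250, -1.1100)
q' = (0.7177, 0.1543, -0.6636, 0.1441)
v' = (-1.2660, -1.5280, 1.8260)
ω' = (-0.6477, -1.2030, -1.1170)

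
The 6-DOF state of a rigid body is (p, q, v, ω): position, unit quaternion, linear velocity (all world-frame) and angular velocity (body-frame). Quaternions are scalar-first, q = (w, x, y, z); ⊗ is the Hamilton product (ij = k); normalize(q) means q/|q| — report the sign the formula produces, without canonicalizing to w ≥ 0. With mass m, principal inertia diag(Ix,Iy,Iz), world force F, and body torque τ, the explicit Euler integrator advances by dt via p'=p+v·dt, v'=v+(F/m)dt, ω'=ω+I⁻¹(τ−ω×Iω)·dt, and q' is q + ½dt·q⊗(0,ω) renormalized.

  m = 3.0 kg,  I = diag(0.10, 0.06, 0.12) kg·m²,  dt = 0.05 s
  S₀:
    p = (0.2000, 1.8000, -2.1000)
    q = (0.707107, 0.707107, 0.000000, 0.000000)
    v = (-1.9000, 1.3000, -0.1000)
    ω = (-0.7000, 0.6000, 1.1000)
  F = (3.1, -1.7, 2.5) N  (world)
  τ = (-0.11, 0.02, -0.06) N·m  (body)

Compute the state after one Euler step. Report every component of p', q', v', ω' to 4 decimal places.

p' = (0.1050, 1.8650, -2.1050)
q' = (0.7190, 0.6943, -0.0088, 0.0300)
v' = (-1.8483, 1.2717, -0.0583)
ω' = (-0.7748, 0.6038, 1.0680)

gyro term ω×Iω = (0.0396, 0.0154, 0.0168)
angular accel α = (-1.4960, 0.0767, -0.6400)
new body rate ω' = (-0.7748, 0.6038, 1.0680)
2q̇ = q⊗(0,ω) = (0.4949749, -0.4949749, -0.3535535, 1.2020819)
q' = normalize(q + ½dt·q⊗(0,ω)) = (0.7190, 0.6943, -0.0088, 0.0300)
p + v·dt = (0.1050, 1.8650, -2.1050)
v' = v + a·dt = (-1.8483, 1.2717, -0.0583)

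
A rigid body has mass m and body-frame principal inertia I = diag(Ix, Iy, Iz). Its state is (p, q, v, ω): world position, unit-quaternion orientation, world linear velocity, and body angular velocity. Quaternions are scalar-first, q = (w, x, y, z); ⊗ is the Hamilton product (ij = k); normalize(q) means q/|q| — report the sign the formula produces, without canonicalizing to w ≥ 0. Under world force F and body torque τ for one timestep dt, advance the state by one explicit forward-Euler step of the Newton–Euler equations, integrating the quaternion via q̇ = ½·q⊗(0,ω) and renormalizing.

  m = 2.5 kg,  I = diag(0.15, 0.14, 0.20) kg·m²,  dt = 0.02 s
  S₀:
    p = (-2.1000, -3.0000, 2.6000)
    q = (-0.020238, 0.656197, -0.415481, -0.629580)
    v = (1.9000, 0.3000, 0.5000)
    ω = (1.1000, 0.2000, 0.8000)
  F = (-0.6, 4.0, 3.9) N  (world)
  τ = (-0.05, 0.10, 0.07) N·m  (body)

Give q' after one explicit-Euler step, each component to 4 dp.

q' = (-0.0216, 0.6538, -0.4277, -0.6238)

Hamilton product q⊗(0,ω) = (-0.1350565, -0.2287306, -1.2215432, 0.5720781)
q + ½dt·q⊗(0,ω), renormalized = (-0.0216, 0.6538, -0.4277, -0.6238)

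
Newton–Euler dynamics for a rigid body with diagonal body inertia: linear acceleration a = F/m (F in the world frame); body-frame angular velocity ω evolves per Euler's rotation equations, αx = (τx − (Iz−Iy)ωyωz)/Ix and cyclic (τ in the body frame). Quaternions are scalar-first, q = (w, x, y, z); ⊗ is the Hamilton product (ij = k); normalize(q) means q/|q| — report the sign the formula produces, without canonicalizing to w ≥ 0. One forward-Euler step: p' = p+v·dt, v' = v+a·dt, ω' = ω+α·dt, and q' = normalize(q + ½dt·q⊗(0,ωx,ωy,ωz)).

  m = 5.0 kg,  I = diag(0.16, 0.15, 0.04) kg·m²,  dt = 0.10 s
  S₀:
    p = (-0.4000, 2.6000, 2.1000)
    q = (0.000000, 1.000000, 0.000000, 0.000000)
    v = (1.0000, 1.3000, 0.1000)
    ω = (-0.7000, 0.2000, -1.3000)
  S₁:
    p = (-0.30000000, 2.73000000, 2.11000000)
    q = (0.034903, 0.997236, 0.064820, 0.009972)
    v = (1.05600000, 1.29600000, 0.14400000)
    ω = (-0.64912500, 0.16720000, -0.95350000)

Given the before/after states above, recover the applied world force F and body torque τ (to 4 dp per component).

F = (2.8000, -0.2000, 2.2000)
τ = (0.1100, 0.0600, 0.1400)

rate change Δω = (0.05087500, -0.03280000, 0.34650000)
ω₀×(Iω₀) = (0.0286, 0.1092, 0.0014)
I·α + gyro = (0.1100, 0.0600, 0.1400)
v₁ − v₀ = (0.05600000, -0.00400000, 0.04400000)
applied force F = (2.8000, -0.2000, 2.2000)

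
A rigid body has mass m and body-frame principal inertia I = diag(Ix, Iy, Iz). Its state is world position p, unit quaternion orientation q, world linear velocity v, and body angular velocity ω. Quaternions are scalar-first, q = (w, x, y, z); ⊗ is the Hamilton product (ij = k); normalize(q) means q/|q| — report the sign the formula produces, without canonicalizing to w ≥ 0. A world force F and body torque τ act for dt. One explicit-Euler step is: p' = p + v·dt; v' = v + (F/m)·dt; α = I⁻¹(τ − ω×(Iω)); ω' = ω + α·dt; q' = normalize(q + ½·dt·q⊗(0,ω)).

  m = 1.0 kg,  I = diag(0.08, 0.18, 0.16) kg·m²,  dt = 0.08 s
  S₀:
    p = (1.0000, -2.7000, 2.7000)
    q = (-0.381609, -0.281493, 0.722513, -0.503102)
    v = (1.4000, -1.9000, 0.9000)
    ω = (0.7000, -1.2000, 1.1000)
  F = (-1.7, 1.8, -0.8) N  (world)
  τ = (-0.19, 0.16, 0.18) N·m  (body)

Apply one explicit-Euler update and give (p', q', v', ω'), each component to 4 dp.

α = I⁻¹(τ − ω×Iω) = (-2.7050, 1.2311, 1.6500)
new body rate ω' = (0.4836, -1.1015, 1.2320)
2q̇ = q⊗(0,ω) = (1.6174729, -0.0760844, 0.4154017, -0.5877374)
q + ½dt·q⊗(0,ω), renormalized = (-0.3161, -0.2838, 0.7373, -0.5253)
p' = p + v·dt = (1.1120, -2.8520, 2.7720)
v + (F/m)dt = (1.2640, -1.7560, 0.8360)

p' = (1.1120, -2.8520, 2.7720)
q' = (-0.3161, -0.2838, 0.7373, -0.5253)
v' = (1.2640, -1.7560, 0.8360)
ω' = (0.4836, -1.1015, 1.2320)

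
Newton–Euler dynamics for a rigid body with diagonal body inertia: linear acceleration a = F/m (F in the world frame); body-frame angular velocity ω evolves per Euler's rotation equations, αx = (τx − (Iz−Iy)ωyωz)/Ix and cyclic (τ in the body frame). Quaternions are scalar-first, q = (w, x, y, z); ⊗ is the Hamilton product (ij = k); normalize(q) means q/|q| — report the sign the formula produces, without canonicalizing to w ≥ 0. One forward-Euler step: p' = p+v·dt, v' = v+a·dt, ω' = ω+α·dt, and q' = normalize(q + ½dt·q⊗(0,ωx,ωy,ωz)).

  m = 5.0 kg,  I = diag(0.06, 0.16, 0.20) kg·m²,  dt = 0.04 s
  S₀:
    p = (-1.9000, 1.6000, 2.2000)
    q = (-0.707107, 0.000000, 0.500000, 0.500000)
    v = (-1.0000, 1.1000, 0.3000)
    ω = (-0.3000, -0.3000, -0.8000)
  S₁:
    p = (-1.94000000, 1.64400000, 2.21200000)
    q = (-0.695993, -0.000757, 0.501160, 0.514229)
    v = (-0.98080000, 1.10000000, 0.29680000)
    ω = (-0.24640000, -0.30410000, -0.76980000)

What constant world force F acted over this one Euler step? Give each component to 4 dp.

Δv = v₁−v₀ = (0.01920000, 0.00000000, -0.00320000)
applied force F = (2.4000, 0.0000, -0.4000)

F = (2.4000, 0.0000, -0.4000)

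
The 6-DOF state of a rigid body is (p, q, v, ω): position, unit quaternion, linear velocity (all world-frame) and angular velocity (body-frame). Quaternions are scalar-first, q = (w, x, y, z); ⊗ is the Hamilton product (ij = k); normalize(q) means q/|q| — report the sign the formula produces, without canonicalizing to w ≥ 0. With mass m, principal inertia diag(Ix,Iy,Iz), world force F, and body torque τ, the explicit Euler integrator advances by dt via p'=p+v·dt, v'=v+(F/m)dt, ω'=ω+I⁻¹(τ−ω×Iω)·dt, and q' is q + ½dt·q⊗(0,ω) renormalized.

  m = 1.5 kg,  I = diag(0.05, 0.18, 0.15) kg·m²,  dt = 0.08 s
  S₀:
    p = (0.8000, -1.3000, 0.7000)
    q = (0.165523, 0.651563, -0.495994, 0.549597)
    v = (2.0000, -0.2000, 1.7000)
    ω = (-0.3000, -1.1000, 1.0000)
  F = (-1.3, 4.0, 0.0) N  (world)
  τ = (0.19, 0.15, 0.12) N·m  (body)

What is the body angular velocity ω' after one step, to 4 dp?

ω' = (-0.0488, -1.0467, 1.0411)

ω×(Iω) gyroscopic = (0.0330, 0.0300, 0.0429)
α = I⁻¹(τ − ω×Iω) = (3.1400, 0.6667, 0.5140)
ω' = ω + α·dt = (-0.0488, -1.0467, 1.0411)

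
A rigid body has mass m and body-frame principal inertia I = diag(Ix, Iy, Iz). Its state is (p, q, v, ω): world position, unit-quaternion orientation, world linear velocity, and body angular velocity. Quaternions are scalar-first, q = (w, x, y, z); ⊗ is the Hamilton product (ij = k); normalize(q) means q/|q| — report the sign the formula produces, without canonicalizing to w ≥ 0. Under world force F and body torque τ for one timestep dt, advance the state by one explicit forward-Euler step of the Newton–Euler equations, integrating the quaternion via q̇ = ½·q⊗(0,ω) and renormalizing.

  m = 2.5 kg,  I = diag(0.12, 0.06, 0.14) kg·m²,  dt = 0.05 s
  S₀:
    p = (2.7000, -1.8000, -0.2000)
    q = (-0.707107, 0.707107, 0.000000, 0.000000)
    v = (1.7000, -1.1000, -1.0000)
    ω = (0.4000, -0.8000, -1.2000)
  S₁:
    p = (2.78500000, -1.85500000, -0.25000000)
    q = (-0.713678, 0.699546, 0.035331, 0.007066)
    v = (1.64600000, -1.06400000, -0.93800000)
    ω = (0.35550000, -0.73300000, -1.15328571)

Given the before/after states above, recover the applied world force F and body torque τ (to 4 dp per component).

F = (-2.7000, 1.8000, 3.1000)
τ = (-0.0300, 0.0900, 0.1500)

Δv = v₁−v₀ = (-0.05400000, 0.03600000, 0.06200000)
F = m·Δv/dt = (-2.7000, 1.8000, 3.1000)
rate change Δω = (-0.04450000, 0.06700000, 0.04671429)
gyro term ω₀×Iω₀ = (0.0768, 0.0096, 0.0192)
I·α + gyro = (-0.0300, 0.0900, 0.1500)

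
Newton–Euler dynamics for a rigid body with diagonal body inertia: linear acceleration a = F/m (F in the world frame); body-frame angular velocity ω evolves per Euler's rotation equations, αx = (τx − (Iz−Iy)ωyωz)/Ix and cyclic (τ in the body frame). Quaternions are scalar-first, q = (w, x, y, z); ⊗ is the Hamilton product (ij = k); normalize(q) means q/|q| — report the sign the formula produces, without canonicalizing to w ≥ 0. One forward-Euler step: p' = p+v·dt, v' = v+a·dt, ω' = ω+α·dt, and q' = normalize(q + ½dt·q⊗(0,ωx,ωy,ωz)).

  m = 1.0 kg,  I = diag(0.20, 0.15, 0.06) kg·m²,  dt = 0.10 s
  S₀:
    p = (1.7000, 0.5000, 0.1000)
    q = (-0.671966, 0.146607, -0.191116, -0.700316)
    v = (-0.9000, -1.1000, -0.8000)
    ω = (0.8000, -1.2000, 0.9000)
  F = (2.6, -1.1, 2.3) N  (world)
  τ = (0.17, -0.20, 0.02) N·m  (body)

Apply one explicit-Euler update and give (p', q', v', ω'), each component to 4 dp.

p' = (1.6100, 0.3900, 0.0200)
q' = (-0.6554, 0.0689, -0.1847, -0.7291)
v' = (-0.6400, -1.2100, -0.5700)
ω' = (0.8364, -1.4005, 0.8533)

linear accel F/m = (2.6000, -1.1000, 2.3000)
p' = p + v·dt = (1.6100, 0.3900, 0.0200)
new velocity v' = (-0.6400, -1.2100, -0.5700)
α = I⁻¹(τ − ω×Iω) = (0.3640, -2.0053, -0.4667)
new body rate ω' = (0.8364, -1.4005, 0.8533)
2q̇ = q⊗(0,ω) = (0.2836596, -1.5499564, 0.1141601, -0.6278050)
q' = normalize(q + ½dt·q⊗(0,ω)) = (-0.6554, 0.0689, -0.1847, -0.7291)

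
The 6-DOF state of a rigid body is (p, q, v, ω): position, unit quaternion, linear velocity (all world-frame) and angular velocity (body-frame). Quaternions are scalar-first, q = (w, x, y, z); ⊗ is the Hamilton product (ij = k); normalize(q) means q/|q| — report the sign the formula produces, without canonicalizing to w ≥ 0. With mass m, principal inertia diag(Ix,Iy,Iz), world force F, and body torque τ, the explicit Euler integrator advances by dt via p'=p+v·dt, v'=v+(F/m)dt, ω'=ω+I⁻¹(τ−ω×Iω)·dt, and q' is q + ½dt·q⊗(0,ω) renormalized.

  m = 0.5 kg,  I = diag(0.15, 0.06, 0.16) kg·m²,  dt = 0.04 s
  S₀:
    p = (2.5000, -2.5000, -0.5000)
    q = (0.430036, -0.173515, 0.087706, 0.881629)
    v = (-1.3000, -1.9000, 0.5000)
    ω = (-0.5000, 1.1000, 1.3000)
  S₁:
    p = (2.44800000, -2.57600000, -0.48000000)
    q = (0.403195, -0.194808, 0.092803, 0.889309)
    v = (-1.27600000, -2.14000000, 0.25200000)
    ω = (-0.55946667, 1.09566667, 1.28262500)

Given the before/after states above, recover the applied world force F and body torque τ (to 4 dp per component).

F = (0.3000, -3.0000, -3.1000)
τ = (-0.0800, 0.0000, -0.0200)

Δv = v₁−v₀ = (0.02400000, -0.24000000, -0.24800000)
applied force F = (0.3000, -3.0000, -3.1000)
ω₁ − ω₀ = (-0.05946667, -0.00433333, -0.01737500)
τ = I·(Δω/dt) + ω₀×(Iω₀) = (-0.0800, 0.0000, -0.0200)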